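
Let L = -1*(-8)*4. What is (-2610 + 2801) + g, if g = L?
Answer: 223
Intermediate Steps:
L = 32 (L = 8*4 = 32)
g = 32
(-2610 + 2801) + g = (-2610 + 2801) + 32 = 191 + 32 = 223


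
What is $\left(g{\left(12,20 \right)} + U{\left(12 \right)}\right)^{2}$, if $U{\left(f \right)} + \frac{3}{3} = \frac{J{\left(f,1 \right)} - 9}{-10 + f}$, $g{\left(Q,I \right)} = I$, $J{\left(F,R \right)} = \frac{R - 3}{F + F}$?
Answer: $\frac{120409}{576} \approx 209.04$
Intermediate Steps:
$J{\left(F,R \right)} = \frac{-3 + R}{2 F}$
$U{\left(f \right)} = -1 + \frac{-9 - \frac{1}{f}}{-10 + f}$ ($U{\left(f \right)} = -1 + \frac{\frac{-3 + 1}{2 f} - 9}{-10 + f} = -1 + \frac{\frac{1}{2} \frac{1}{f} \left(-2\right) - 9}{-10 + f} = -1 + \frac{- \frac{1}{f} - 9}{-10 + f} = -1 + \frac{-9 - \frac{1}{f}}{-10 + f}$)
$\left(g{\left(12,20 \right)} + U{\left(12 \right)}\right)^{2} = \left(20 + \frac{-1 + 12 \left(1 - 12\right)}{12 \left(-10 + 12\right)}\right)^{2} = \left(20 + \frac{-1 + 12 \left(1 - 12\right)}{12 \cdot 2}\right)^{2} = \left(20 + \frac{1}{12} \cdot \frac{1}{2} \left(-1 + 12 \left(-11\right)\right)\right)^{2} = \left(20 + \frac{1}{12} \cdot \frac{1}{2} \left(-1 - 132\right)\right)^{2} = \left(20 + \frac{1}{12} \cdot \frac{1}{2} \left(-133\right)\right)^{2} = \left(20 - \frac{133}{24}\right)^{2} = \left(\frac{347}{24}\right)^{2} = \frac{120409}{576}$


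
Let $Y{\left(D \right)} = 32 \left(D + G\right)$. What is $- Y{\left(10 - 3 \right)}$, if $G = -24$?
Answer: $544$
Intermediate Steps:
$Y{\left(D \right)} = -768 + 32 D$ ($Y{\left(D \right)} = 32 \left(D - 24\right) = 32 \left(-24 + D\right) = -768 + 32 D$)
$- Y{\left(10 - 3 \right)} = - (-768 + 32 \left(10 - 3\right)) = - (-768 + 32 \cdot 7) = - (-768 + 224) = \left(-1\right) \left(-544\right) = 544$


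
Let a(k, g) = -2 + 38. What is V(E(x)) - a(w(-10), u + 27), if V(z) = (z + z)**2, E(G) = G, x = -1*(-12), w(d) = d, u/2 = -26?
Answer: 540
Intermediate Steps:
u = -52 (u = 2*(-26) = -52)
x = 12
a(k, g) = 36
V(z) = 4*z**2 (V(z) = (2*z)**2 = 4*z**2)
V(E(x)) - a(w(-10), u + 27) = 4*12**2 - 1*36 = 4*144 - 36 = 576 - 36 = 540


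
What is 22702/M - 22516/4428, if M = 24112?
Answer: -55297667/13345992 ≈ -4.1434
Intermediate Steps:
22702/M - 22516/4428 = 22702/24112 - 22516/4428 = 22702*(1/24112) - 22516*1/4428 = 11351/12056 - 5629/1107 = -55297667/13345992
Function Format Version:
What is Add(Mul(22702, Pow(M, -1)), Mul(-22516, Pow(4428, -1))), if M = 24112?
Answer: Rational(-55297667, 13345992) ≈ -4.1434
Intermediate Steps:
Add(Mul(22702, Pow(M, -1)), Mul(-22516, Pow(4428, -1))) = Add(Mul(22702, Pow(24112, -1)), Mul(-22516, Pow(4428, -1))) = Add(Mul(22702, Rational(1, 24112)), Mul(-22516, Rational(1, 4428))) = Add(Rational(11351, 12056), Rational(-5629, 1107)) = Rational(-55297667, 13345992)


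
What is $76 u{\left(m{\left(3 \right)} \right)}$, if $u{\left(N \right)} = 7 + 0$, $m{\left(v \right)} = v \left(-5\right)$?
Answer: $532$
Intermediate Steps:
$m{\left(v \right)} = - 5 v$
$u{\left(N \right)} = 7$
$76 u{\left(m{\left(3 \right)} \right)} = 76 \cdot 7 = 532$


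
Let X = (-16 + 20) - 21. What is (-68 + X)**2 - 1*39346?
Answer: -32121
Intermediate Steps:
X = -17 (X = 4 - 21 = -17)
(-68 + X)**2 - 1*39346 = (-68 - 17)**2 - 1*39346 = (-85)**2 - 39346 = 7225 - 39346 = -32121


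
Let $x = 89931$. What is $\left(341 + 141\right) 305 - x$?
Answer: $57079$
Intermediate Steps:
$\left(341 + 141\right) 305 - x = \left(341 + 141\right) 305 - 89931 = 482 \cdot 305 - 89931 = 147010 - 89931 = 57079$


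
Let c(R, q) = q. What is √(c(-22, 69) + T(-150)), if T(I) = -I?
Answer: √219 ≈ 14.799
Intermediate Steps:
√(c(-22, 69) + T(-150)) = √(69 - 1*(-150)) = √(69 + 150) = √219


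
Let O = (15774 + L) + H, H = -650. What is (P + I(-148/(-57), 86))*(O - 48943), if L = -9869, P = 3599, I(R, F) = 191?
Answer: -165577520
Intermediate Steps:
O = 5255 (O = (15774 - 9869) - 650 = 5905 - 650 = 5255)
(P + I(-148/(-57), 86))*(O - 48943) = (3599 + 191)*(5255 - 48943) = 3790*(-43688) = -165577520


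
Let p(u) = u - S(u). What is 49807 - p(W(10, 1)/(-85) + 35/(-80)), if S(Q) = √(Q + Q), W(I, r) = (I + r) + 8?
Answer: 67738419/1360 + I*√152830/340 ≈ 49808.0 + 1.1498*I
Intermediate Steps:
W(I, r) = 8 + I + r
S(Q) = √2*√Q (S(Q) = √(2*Q) = √2*√Q)
p(u) = u - √2*√u
49807 - p(W(10, 1)/(-85) + 35/(-80)) = 49807 - (((8 + 10 + 1)/(-85) + 35/(-80)) - √2*√((8 + 10 + 1)/(-85) + 35/(-80))) = 49807 - ((19*(-1/85) + 35*(-1/80)) - √2*√(19*(-1/85) + 35*(-1/80))) = 49807 - ((-19/85 - 7/16) - √2*√(-19/85 - 7/16)) = 49807 - (-899/1360 - √2*√(-899/1360)) = 49807 - (-899/1360 - √2*I*√76415/340) = 49807 - (-899/1360 - I*√152830/340) = 49807 + (899/1360 + I*√152830/340) = 67738419/1360 + I*√152830/340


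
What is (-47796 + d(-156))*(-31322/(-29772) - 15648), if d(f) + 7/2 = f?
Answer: 22339634910437/29772 ≈ 7.5036e+8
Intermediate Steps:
d(f) = -7/2 + f
(-47796 + d(-156))*(-31322/(-29772) - 15648) = (-47796 + (-7/2 - 156))*(-31322/(-29772) - 15648) = (-47796 - 319/2)*(-31322*(-1/29772) - 15648) = -95911*(15661/14886 - 15648)/2 = -95911/2*(-232920467/14886) = 22339634910437/29772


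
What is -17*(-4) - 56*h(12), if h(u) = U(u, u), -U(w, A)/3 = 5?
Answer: 908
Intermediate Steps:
U(w, A) = -15 (U(w, A) = -3*5 = -15)
h(u) = -15
-17*(-4) - 56*h(12) = -17*(-4) - 56*(-15) = 68 + 840 = 908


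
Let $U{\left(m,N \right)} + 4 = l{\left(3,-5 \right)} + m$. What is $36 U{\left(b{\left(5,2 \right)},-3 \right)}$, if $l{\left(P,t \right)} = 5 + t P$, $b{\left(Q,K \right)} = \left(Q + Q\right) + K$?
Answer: $-72$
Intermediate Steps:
$b{\left(Q,K \right)} = K + 2 Q$ ($b{\left(Q,K \right)} = 2 Q + K = K + 2 Q$)
$l{\left(P,t \right)} = 5 + P t$
$U{\left(m,N \right)} = -14 + m$ ($U{\left(m,N \right)} = -4 + \left(\left(5 + 3 \left(-5\right)\right) + m\right) = -4 + \left(\left(5 - 15\right) + m\right) = -4 + \left(-10 + m\right) = -14 + m$)
$36 U{\left(b{\left(5,2 \right)},-3 \right)} = 36 \left(-14 + \left(2 + 2 \cdot 5\right)\right) = 36 \left(-14 + \left(2 + 10\right)\right) = 36 \left(-14 + 12\right) = 36 \left(-2\right) = -72$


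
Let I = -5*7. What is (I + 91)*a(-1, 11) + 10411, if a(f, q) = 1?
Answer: 10467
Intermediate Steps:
I = -35
(I + 91)*a(-1, 11) + 10411 = (-35 + 91)*1 + 10411 = 56*1 + 10411 = 56 + 10411 = 10467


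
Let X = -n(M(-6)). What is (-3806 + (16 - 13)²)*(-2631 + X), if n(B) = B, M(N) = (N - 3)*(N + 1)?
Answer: 10160772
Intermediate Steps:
M(N) = (1 + N)*(-3 + N) (M(N) = (-3 + N)*(1 + N) = (1 + N)*(-3 + N))
X = -45 (X = -(-3 + (-6)² - 2*(-6)) = -(-3 + 36 + 12) = -1*45 = -45)
(-3806 + (16 - 13)²)*(-2631 + X) = (-3806 + (16 - 13)²)*(-2631 - 45) = (-3806 + 3²)*(-2676) = (-3806 + 9)*(-2676) = -3797*(-2676) = 10160772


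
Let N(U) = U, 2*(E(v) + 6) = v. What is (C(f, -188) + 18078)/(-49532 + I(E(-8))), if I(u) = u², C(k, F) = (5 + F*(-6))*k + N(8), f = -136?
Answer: 68001/24716 ≈ 2.7513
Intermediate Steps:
E(v) = -6 + v/2
C(k, F) = 8 + k*(5 - 6*F) (C(k, F) = (5 + F*(-6))*k + 8 = (5 - 6*F)*k + 8 = k*(5 - 6*F) + 8 = 8 + k*(5 - 6*F))
(C(f, -188) + 18078)/(-49532 + I(E(-8))) = ((8 + 5*(-136) - 6*(-188)*(-136)) + 18078)/(-49532 + (-6 + (½)*(-8))²) = ((8 - 680 - 153408) + 18078)/(-49532 + (-6 - 4)²) = (-154080 + 18078)/(-49532 + (-10)²) = -136002/(-49532 + 100) = -136002/(-49432) = -136002*(-1/49432) = 68001/24716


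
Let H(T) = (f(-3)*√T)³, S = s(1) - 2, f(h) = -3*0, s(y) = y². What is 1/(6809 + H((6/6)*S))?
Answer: 1/6809 ≈ 0.00014686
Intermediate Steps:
f(h) = 0
S = -1 (S = 1² - 2 = 1 - 2 = -1)
H(T) = 0 (H(T) = (0*√T)³ = 0³ = 0)
1/(6809 + H((6/6)*S)) = 1/(6809 + 0) = 1/6809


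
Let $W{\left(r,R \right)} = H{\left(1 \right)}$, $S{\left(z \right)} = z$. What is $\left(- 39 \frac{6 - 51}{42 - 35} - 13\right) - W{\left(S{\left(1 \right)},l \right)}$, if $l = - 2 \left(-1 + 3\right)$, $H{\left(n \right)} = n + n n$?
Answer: $\frac{1650}{7} \approx 235.71$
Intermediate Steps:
$H{\left(n \right)} = n + n^{2}$
$l = -4$ ($l = \left(-2\right) 2 = -4$)
$W{\left(r,R \right)} = 2$ ($W{\left(r,R \right)} = 1 \left(1 + 1\right) = 1 \cdot 2 = 2$)
$\left(- 39 \frac{6 - 51}{42 - 35} - 13\right) - W{\left(S{\left(1 \right)},l \right)} = \left(- 39 \frac{6 - 51}{42 - 35} - 13\right) - 2 = \left(- 39 \left(- \frac{45}{7}\right) - 13\right) - 2 = \left(- 39 \left(\left(-45\right) \frac{1}{7}\right) - 13\right) - 2 = \left(\left(-39\right) \left(- \frac{45}{7}\right) - 13\right) - 2 = \left(\frac{1755}{7} - 13\right) - 2 = \frac{1664}{7} - 2 = \frac{1650}{7}$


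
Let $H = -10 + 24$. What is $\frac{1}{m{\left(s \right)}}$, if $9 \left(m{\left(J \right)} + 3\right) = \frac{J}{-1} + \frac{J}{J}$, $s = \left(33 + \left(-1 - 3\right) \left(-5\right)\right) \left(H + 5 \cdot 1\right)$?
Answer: $- \frac{9}{1033} \approx -0.0087125$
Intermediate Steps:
$H = 14$
$s = 1007$ ($s = \left(33 + \left(-1 - 3\right) \left(-5\right)\right) \left(14 + 5 \cdot 1\right) = \left(33 - -20\right) \left(14 + 5\right) = \left(33 + 20\right) 19 = 53 \cdot 19 = 1007$)
$m{\left(J \right)} = - \frac{26}{9} - \frac{J}{9}$ ($m{\left(J \right)} = -3 + \frac{\frac{J}{-1} + \frac{J}{J}}{9} = -3 + \frac{J \left(-1\right) + 1}{9} = -3 + \frac{- J + 1}{9} = -3 + \frac{1 - J}{9} = -3 - \left(- \frac{1}{9} + \frac{J}{9}\right) = - \frac{26}{9} - \frac{J}{9}$)
$\frac{1}{m{\left(s \right)}} = \frac{1}{- \frac{26}{9} - \frac{1007}{9}} = \frac{1}{- \frac{1033}{9}} = - \frac{9}{1033}$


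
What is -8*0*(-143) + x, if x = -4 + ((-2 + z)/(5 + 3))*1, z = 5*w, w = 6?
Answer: -1/2 ≈ -0.50000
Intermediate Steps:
z = 30 (z = 5*6 = 30)
x = -1/2 (x = -4 + ((-2 + 30)/(5 + 3))*1 = -4 + (28/8)*1 = -4 + (28*(1/8))*1 = -4 + (7/2)*1 = -4 + 7/2 = -1/2 ≈ -0.50000)
-8*0*(-143) + x = -8*0*(-143) - 1/2 = 0*(-143) - 1/2 = 0 - 1/2 = -1/2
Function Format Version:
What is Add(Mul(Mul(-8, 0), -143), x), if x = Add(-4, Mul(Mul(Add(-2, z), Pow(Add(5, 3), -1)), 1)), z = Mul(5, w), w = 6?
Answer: Rational(-1, 2) ≈ -0.50000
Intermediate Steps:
z = 30 (z = Mul(5, 6) = 30)
x = Rational(-1, 2) (x = Add(-4, Mul(Mul(Add(-2, 30), Pow(Add(5, 3), -1)), 1)) = Add(-4, Mul(Mul(28, Pow(8, -1)), 1)) = Add(-4, Mul(Mul(28, Rational(1, 8)), 1)) = Add(-4, Mul(Rational(7, 2), 1)) = Add(-4, Rational(7, 2)) = Rational(-1, 2) ≈ -0.50000)
Add(Mul(Mul(-8, 0), -143), x) = Add(Mul(Mul(-8, 0), -143), Rational(-1, 2)) = Add(Mul(0, -143), Rational(-1, 2)) = Add(0, Rational(-1, 2)) = Rational(-1, 2)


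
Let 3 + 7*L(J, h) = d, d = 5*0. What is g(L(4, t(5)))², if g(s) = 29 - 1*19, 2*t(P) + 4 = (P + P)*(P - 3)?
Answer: 100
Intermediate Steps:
d = 0
t(P) = -2 + P*(-3 + P) (t(P) = -2 + ((P + P)*(P - 3))/2 = -2 + ((2*P)*(-3 + P))/2 = -2 + (2*P*(-3 + P))/2 = -2 + P*(-3 + P))
L(J, h) = -3/7 (L(J, h) = -3/7 + (⅐)*0 = -3/7 + 0 = -3/7)
g(s) = 10 (g(s) = 29 - 19 = 10)
g(L(4, t(5)))² = 10² = 100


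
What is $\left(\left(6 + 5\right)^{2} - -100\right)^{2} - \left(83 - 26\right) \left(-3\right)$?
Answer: $49012$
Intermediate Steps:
$\left(\left(6 + 5\right)^{2} - -100\right)^{2} - \left(83 - 26\right) \left(-3\right) = \left(11^{2} + 100\right)^{2} - 57 \left(-3\right) = \left(121 + 100\right)^{2} - -171 = 221^{2} + 171 = 48841 + 171 = 49012$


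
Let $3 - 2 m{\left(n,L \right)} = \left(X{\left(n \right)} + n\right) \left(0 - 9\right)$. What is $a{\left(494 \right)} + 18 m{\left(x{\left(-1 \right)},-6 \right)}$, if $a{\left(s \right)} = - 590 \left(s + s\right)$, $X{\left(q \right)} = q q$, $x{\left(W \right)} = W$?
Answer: $-582893$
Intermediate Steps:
$X{\left(q \right)} = q^{2}$
$m{\left(n,L \right)} = \frac{3}{2} + \frac{9 n}{2} + \frac{9 n^{2}}{2}$ ($m{\left(n,L \right)} = \frac{3}{2} - \frac{\left(n^{2} + n\right) \left(0 - 9\right)}{2} = \frac{3}{2} - \frac{\left(n + n^{2}\right) \left(-9\right)}{2} = \frac{3}{2} - \frac{- 9 n - 9 n^{2}}{2} = \frac{3}{2} + \left(\frac{9 n}{2} + \frac{9 n^{2}}{2}\right) = \frac{3}{2} + \frac{9 n}{2} + \frac{9 n^{2}}{2}$)
$a{\left(s \right)} = - 1180 s$ ($a{\left(s \right)} = - 590 \cdot 2 s = - 1180 s$)
$a{\left(494 \right)} + 18 m{\left(x{\left(-1 \right)},-6 \right)} = \left(-1180\right) 494 + 18 \left(\frac{3}{2} + \frac{9}{2} \left(-1\right) + \frac{9 \left(-1\right)^{2}}{2}\right) = -582920 + 18 \left(\frac{3}{2} - \frac{9}{2} + \frac{9}{2} \cdot 1\right) = -582920 + 18 \left(\frac{3}{2} - \frac{9}{2} + \frac{9}{2}\right) = -582920 + 18 \cdot \frac{3}{2} = -582920 + 27 = -582893$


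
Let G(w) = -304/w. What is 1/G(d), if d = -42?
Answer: 21/152 ≈ 0.13816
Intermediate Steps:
1/G(d) = 1/(-304/(-42)) = 1/(-304*(-1/42)) = 1/(152/21) = 21/152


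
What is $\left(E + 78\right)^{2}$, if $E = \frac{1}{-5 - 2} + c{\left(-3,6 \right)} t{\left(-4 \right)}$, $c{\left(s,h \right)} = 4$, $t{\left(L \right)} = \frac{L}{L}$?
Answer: $\frac{328329}{49} \approx 6700.6$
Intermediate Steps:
$t{\left(L \right)} = 1$
$E = \frac{27}{7}$ ($E = \frac{1}{-5 - 2} + 4 \cdot 1 = \frac{1}{-7} + 4 = - \frac{1}{7} + 4 = \frac{27}{7} \approx 3.8571$)
$\left(E + 78\right)^{2} = \left(\frac{27}{7} + 78\right)^{2} = \left(\frac{573}{7}\right)^{2} = \frac{328329}{49}$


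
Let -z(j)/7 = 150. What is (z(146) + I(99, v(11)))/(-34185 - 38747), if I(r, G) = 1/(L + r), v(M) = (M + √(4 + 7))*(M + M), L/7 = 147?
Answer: 1184399/82267296 ≈ 0.014397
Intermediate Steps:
L = 1029 (L = 7*147 = 1029)
v(M) = 2*M*(M + √11) (v(M) = (M + √11)*(2*M) = 2*M*(M + √11))
z(j) = -1050 (z(j) = -7*150 = -1050)
I(r, G) = 1/(1029 + r)
(z(146) + I(99, v(11)))/(-34185 - 38747) = (-1050 + 1/(1029 + 99))/(-34185 - 38747) = (-1050 + 1/1128)/(-72932) = (-1050 + 1/1128)*(-1/72932) = -1184399/1128*(-1/72932) = 1184399/82267296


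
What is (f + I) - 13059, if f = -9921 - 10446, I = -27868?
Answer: -61294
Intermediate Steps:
f = -20367
(f + I) - 13059 = (-20367 - 27868) - 13059 = -48235 - 13059 = -61294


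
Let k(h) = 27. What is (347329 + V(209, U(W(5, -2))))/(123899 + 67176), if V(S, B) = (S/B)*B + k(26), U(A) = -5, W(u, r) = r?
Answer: 69513/38215 ≈ 1.8190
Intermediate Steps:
V(S, B) = 27 + S (V(S, B) = (S/B)*B + 27 = S + 27 = 27 + S)
(347329 + V(209, U(W(5, -2))))/(123899 + 67176) = (347329 + (27 + 209))/(123899 + 67176) = (347329 + 236)/191075 = 347565*(1/191075) = 69513/38215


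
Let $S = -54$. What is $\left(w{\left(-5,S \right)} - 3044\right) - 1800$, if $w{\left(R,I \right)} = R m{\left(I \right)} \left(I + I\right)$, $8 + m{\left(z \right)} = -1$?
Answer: $-9704$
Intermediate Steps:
$m{\left(z \right)} = -9$ ($m{\left(z \right)} = -8 - 1 = -9$)
$w{\left(R,I \right)} = - 18 I R$ ($w{\left(R,I \right)} = R \left(-9\right) \left(I + I\right) = - 9 R 2 I = - 18 I R$)
$\left(w{\left(-5,S \right)} - 3044\right) - 1800 = \left(\left(-18\right) \left(-54\right) \left(-5\right) - 3044\right) - 1800 = \left(-4860 - 3044\right) - 1800 = -7904 - 1800 = -9704$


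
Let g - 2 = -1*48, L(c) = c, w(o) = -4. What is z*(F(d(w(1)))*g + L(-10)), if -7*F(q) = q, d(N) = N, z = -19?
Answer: 4826/7 ≈ 689.43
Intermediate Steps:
g = -46 (g = 2 - 1*48 = 2 - 48 = -46)
F(q) = -q/7
z*(F(d(w(1)))*g + L(-10)) = -19*(-⅐*(-4)*(-46) - 10) = -19*((4/7)*(-46) - 10) = -19*(-184/7 - 10) = -19*(-254/7) = 4826/7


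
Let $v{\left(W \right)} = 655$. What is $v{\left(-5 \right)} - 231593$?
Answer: $-230938$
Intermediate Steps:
$v{\left(-5 \right)} - 231593 = 655 - 231593 = -230938$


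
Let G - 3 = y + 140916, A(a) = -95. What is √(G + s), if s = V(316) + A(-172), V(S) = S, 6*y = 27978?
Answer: √145803 ≈ 381.84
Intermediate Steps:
y = 4663 (y = (⅙)*27978 = 4663)
s = 221 (s = 316 - 95 = 221)
G = 145582 (G = 3 + (4663 + 140916) = 3 + 145579 = 145582)
√(G + s) = √(145582 + 221) = √145803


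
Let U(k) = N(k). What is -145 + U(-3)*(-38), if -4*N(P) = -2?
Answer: -164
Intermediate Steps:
N(P) = ½ (N(P) = -¼*(-2) = ½)
U(k) = ½
-145 + U(-3)*(-38) = -145 + (½)*(-38) = -145 - 19 = -164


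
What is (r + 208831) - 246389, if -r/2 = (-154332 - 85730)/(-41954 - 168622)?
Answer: -1977323383/52644 ≈ -37560.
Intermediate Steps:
r = -120031/52644 (r = -2*(-154332 - 85730)/(-41954 - 168622) = -(-480124)/(-210576) = -(-480124)*(-1)/210576 = -2*120031/105288 = -120031/52644 ≈ -2.2801)
(r + 208831) - 246389 = (-120031/52644 + 208831) - 246389 = 10993579133/52644 - 246389 = -1977323383/52644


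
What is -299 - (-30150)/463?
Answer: -108287/463 ≈ -233.88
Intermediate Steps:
-299 - (-30150)/463 = -299 - 201*(-150/463) = -299 + 30150/463 = -108287/463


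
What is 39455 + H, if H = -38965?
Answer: 490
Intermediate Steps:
39455 + H = 39455 - 38965 = 490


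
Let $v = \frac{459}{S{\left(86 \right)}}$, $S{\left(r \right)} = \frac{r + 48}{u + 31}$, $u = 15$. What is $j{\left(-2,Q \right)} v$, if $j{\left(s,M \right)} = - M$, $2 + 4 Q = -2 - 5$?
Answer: $\frac{95013}{268} \approx 354.53$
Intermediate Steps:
$Q = - \frac{9}{4}$ ($Q = - \frac{1}{2} + \frac{-2 - 5}{4} = - \frac{1}{2} + \frac{1}{4} \left(-7\right) = - \frac{1}{2} - \frac{7}{4} = - \frac{9}{4} \approx -2.25$)
$S{\left(r \right)} = \frac{24}{23} + \frac{r}{46}$ ($S{\left(r \right)} = \frac{r + 48}{15 + 31} = \frac{48 + r}{46} = \left(48 + r\right) \frac{1}{46} = \frac{24}{23} + \frac{r}{46}$)
$v = \frac{10557}{67}$ ($v = \frac{459}{\frac{24}{23} + \frac{1}{46} \cdot 86} = \frac{459}{\frac{24}{23} + \frac{43}{23}} = \frac{459}{\frac{67}{23}} = 459 \cdot \frac{23}{67} = \frac{10557}{67} \approx 157.57$)
$j{\left(-2,Q \right)} v = \left(-1\right) \left(- \frac{9}{4}\right) \frac{10557}{67} = \frac{9}{4} \cdot \frac{10557}{67} = \frac{95013}{268}$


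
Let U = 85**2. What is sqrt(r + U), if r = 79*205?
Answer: 2*sqrt(5855) ≈ 153.04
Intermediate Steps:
U = 7225
r = 16195
sqrt(r + U) = sqrt(16195 + 7225) = sqrt(23420) = 2*sqrt(5855)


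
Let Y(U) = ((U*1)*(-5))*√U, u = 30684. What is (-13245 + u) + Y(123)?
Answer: 17439 - 615*√123 ≈ 10618.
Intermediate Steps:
Y(U) = -5*U^(3/2) (Y(U) = (U*(-5))*√U = (-5*U)*√U = -5*U^(3/2))
(-13245 + u) + Y(123) = (-13245 + 30684) - 615*√123 = 17439 - 615*√123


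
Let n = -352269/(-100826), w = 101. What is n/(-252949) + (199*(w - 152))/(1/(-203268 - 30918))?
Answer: 60616336634775583767/25503835874 ≈ 2.3768e+9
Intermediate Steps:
n = 352269/100826 (n = -352269*(-1/100826) = 352269/100826 ≈ 3.4938)
n/(-252949) + (199*(w - 152))/(1/(-203268 - 30918)) = (352269/100826)/(-252949) + (199*(101 - 152))/(1/(-203268 - 30918)) = (352269/100826)*(-1/252949) + (199*(-51))/(1/(-234186)) = -352269/25503835874 - 10149/(-1/234186) = -352269/25503835874 - 10149*(-234186) = -352269/25503835874 + 2376753714 = 60616336634775583767/25503835874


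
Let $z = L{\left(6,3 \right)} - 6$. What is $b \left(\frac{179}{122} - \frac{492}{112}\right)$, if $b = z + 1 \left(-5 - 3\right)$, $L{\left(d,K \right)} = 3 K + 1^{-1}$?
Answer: $\frac{4997}{427} \approx 11.703$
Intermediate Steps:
$L{\left(d,K \right)} = 1 + 3 K$ ($L{\left(d,K \right)} = 3 K + 1 = 1 + 3 K$)
$z = 4$ ($z = \left(1 + 3 \cdot 3\right) - 6 = \left(1 + 9\right) - 6 = 10 - 6 = 4$)
$b = -4$ ($b = 4 + 1 \left(-5 - 3\right) = 4 + 1 \left(-8\right) = 4 - 8 = -4$)
$b \left(\frac{179}{122} - \frac{492}{112}\right) = - 4 \left(\frac{179}{122} - \frac{492}{112}\right) = - 4 \left(179 \cdot \frac{1}{122} - \frac{123}{28}\right) = - 4 \left(\frac{179}{122} - \frac{123}{28}\right) = \left(-4\right) \left(- \frac{4997}{1708}\right) = \frac{4997}{427}$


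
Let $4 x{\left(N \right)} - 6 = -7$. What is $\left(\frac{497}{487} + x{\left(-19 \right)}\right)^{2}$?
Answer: $\frac{2253001}{3794704} \approx 0.59372$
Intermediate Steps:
$x{\left(N \right)} = - \frac{1}{4}$ ($x{\left(N \right)} = \frac{3}{2} + \frac{1}{4} \left(-7\right) = \frac{3}{2} - \frac{7}{4} = - \frac{1}{4}$)
$\left(\frac{497}{487} + x{\left(-19 \right)}\right)^{2} = \left(\frac{497}{487} - \frac{1}{4}\right)^{2} = \left(\frac{1501}{1948}\right)^{2} = \frac{2253001}{3794704}$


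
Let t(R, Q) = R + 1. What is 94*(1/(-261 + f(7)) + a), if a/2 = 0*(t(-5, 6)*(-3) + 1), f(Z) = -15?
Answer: -47/138 ≈ -0.34058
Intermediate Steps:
t(R, Q) = 1 + R
a = 0 (a = 2*(0*((1 - 5)*(-3) + 1)) = 2*(0*(-4*(-3) + 1)) = 2*(0*(12 + 1)) = 2*(0*13) = 2*0 = 0)
94*(1/(-261 + f(7)) + a) = 94*(1/(-261 - 15) + 0) = 94*(1/(-276) + 0) = 94*(-1/276 + 0) = 94*(-1/276) = -47/138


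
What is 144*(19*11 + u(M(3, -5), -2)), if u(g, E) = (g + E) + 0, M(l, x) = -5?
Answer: 29088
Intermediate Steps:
u(g, E) = E + g (u(g, E) = (E + g) + 0 = E + g)
144*(19*11 + u(M(3, -5), -2)) = 144*(19*11 + (-2 - 5)) = 144*(209 - 7) = 144*202 = 29088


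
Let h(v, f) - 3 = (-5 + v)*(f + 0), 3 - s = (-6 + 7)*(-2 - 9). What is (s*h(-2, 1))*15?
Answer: -840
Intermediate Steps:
s = 14 (s = 3 - (-6 + 7)*(-2 - 9) = 3 - (-11) = 3 - 1*(-11) = 3 + 11 = 14)
h(v, f) = 3 + f*(-5 + v) (h(v, f) = 3 + (-5 + v)*(f + 0) = 3 + (-5 + v)*f = 3 + f*(-5 + v))
(s*h(-2, 1))*15 = (14*(3 - 5*1 + 1*(-2)))*15 = (14*(3 - 5 - 2))*15 = (14*(-4))*15 = -56*15 = -840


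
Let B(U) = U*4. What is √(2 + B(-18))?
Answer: I*√70 ≈ 8.3666*I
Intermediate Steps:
B(U) = 4*U
√(2 + B(-18)) = √(2 + 4*(-18)) = √(2 - 72) = √(-70) = I*√70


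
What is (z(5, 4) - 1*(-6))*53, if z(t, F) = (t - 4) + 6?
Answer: 689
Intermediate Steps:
z(t, F) = 2 + t (z(t, F) = (-4 + t) + 6 = 2 + t)
(z(5, 4) - 1*(-6))*53 = ((2 + 5) - 1*(-6))*53 = (7 + 6)*53 = 13*53 = 689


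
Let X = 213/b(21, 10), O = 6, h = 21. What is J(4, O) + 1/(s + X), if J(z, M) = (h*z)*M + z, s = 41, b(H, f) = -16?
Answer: 225060/443 ≈ 508.04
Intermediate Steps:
J(z, M) = z + 21*M*z (J(z, M) = (21*z)*M + z = 21*M*z + z = z + 21*M*z)
X = -213/16 (X = 213/(-16) = 213*(-1/16) = -213/16 ≈ -13.313)
J(4, O) + 1/(s + X) = 4*(1 + 21*6) + 1/(41 - 213/16) = 4*(1 + 126) + 1/(443/16) = 4*127 + 16/443 = 508 + 16/443 = 225060/443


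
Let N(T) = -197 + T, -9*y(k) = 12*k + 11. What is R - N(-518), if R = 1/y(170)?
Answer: 1466456/2051 ≈ 715.00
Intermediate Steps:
y(k) = -11/9 - 4*k/3 (y(k) = -(12*k + 11)/9 = -(11 + 12*k)/9 = -11/9 - 4*k/3)
R = -9/2051 (R = 1/(-11/9 - 4/3*170) = 1/(-11/9 - 680/3) = 1/(-2051/9) = -9/2051 ≈ -0.0043881)
R - N(-518) = -9/2051 - (-197 - 518) = -9/2051 - 1*(-715) = -9/2051 + 715 = 1466456/2051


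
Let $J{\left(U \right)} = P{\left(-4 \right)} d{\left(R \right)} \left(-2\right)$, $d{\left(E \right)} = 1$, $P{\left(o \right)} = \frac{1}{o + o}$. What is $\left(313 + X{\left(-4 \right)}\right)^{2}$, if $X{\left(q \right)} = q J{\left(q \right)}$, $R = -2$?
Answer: $97344$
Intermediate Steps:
$P{\left(o \right)} = \frac{1}{2 o}$
$J{\left(U \right)} = \frac{1}{4}$ ($J{\left(U \right)} = \frac{1}{2 \left(-4\right)} 1 \left(-2\right) = \frac{1}{2} \left(- \frac{1}{4}\right) 1 \left(-2\right) = \left(- \frac{1}{8}\right) 1 \left(-2\right) = \left(- \frac{1}{8}\right) \left(-2\right) = \frac{1}{4}$)
$X{\left(q \right)} = \frac{q}{4}$ ($X{\left(q \right)} = q \frac{1}{4} = \frac{q}{4}$)
$\left(313 + X{\left(-4 \right)}\right)^{2} = \left(313 + \frac{1}{4} \left(-4\right)\right)^{2} = \left(313 - 1\right)^{2} = 312^{2} = 97344$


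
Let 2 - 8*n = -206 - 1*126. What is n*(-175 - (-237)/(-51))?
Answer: -255009/34 ≈ -7500.3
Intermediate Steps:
n = 167/4 (n = 1/4 - (-206 - 1*126)/8 = 1/4 - (-206 - 126)/8 = 1/4 - 1/8*(-332) = 1/4 + 83/2 = 167/4 ≈ 41.750)
n*(-175 - (-237)/(-51)) = 167*(-175 - (-237)/(-51))/4 = 167*(-175 - (-237)*(-1)/51)/4 = 167*(-175 - 1*79/17)/4 = 167*(-175 - 79/17)/4 = (167/4)*(-3054/17) = -255009/34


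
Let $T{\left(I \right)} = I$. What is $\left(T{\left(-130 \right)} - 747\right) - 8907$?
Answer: $-9784$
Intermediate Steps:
$\left(T{\left(-130 \right)} - 747\right) - 8907 = \left(-130 - 747\right) - 8907 = -877 - 8907 = -9784$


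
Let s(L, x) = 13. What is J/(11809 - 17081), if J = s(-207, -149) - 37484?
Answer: 37471/5272 ≈ 7.1076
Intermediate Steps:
J = -37471 (J = 13 - 37484 = -37471)
J/(11809 - 17081) = -37471/(11809 - 17081) = -37471/(-5272) = -37471*(-1/5272) = 37471/5272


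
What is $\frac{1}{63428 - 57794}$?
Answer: $\frac{1}{5634} \approx 0.00017749$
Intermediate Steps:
$\frac{1}{63428 - 57794} = \frac{1}{5634}$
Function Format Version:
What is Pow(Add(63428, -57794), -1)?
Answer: Rational(1, 5634) ≈ 0.00017749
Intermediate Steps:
Pow(Add(63428, -57794), -1) = Pow(5634, -1) = Rational(1, 5634)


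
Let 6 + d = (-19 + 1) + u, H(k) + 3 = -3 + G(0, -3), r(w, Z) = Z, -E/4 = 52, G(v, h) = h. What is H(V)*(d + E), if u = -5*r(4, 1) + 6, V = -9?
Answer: 2079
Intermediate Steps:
E = -208 (E = -4*52 = -208)
H(k) = -9 (H(k) = -3 + (-3 - 3) = -3 - 6 = -9)
u = 1 (u = -5*1 + 6 = -5 + 6 = 1)
d = -23 (d = -6 + ((-19 + 1) + 1) = -6 + (-18 + 1) = -6 - 17 = -23)
H(V)*(d + E) = -9*(-23 - 208) = -9*(-231) = 2079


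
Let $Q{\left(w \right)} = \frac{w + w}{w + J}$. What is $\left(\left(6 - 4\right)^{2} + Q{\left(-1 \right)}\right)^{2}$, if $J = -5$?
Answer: $\frac{169}{9} \approx 18.778$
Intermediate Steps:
$Q{\left(w \right)} = \frac{2 w}{-5 + w}$ ($Q{\left(w \right)} = \frac{w + w}{w - 5} = \frac{2 w}{-5 + w}$)
$\left(\left(6 - 4\right)^{2} + Q{\left(-1 \right)}\right)^{2} = \left(\left(6 - 4\right)^{2} + 2 \left(-1\right) \frac{1}{-5 - 1}\right)^{2} = \left(2^{2} + 2 \left(-1\right) \frac{1}{-6}\right)^{2} = \left(4 + 2 \left(-1\right) \left(- \frac{1}{6}\right)\right)^{2} = \left(4 + \frac{1}{3}\right)^{2} = \left(\frac{13}{3}\right)^{2} = \frac{169}{9}$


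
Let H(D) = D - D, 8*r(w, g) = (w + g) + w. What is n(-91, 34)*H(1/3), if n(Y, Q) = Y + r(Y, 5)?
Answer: 0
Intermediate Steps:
r(w, g) = w/4 + g/8 (r(w, g) = ((w + g) + w)/8 = ((g + w) + w)/8 = (g + 2*w)/8 = w/4 + g/8)
n(Y, Q) = 5/8 + 5*Y/4 (n(Y, Q) = Y + (Y/4 + (⅛)*5) = Y + (Y/4 + 5/8) = Y + (5/8 + Y/4) = 5/8 + 5*Y/4)
H(D) = 0
n(-91, 34)*H(1/3) = (5/8 + (5/4)*(-91))*0 = (5/8 - 455/4)*0 = -905/8*0 = 0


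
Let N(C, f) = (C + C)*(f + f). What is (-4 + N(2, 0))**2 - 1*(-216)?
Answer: 232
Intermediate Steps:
N(C, f) = 4*C*f (N(C, f) = (2*C)*(2*f) = 4*C*f)
(-4 + N(2, 0))**2 - 1*(-216) = (-4 + 4*2*0)**2 - 1*(-216) = (-4 + 0)**2 + 216 = (-4)**2 + 216 = 16 + 216 = 232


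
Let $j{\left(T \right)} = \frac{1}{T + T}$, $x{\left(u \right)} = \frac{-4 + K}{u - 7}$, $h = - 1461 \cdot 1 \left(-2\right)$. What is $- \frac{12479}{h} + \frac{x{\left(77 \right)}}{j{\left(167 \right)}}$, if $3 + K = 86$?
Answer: $\frac{38113181}{102270} \approx 372.67$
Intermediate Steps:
$K = 83$ ($K = -3 + 86 = 83$)
$h = 2922$ ($h = \left(-1461\right) \left(-2\right) = 2922$)
$x{\left(u \right)} = \frac{79}{-7 + u}$ ($x{\left(u \right)} = \frac{-4 + 83}{u - 7} = \frac{79}{-7 + u}$)
$j{\left(T \right)} = \frac{1}{2 T}$
$- \frac{12479}{h} + \frac{x{\left(77 \right)}}{j{\left(167 \right)}} = - \frac{12479}{2922} + \frac{79 \frac{1}{-7 + 77}}{\frac{1}{2} \cdot \frac{1}{167}} = \left(-12479\right) \frac{1}{2922} + \frac{79 \cdot \frac{1}{70}}{\frac{1}{2} \cdot \frac{1}{167}} = - \frac{12479}{2922} + 79 \cdot \frac{1}{70} \frac{1}{\frac{1}{334}} = - \frac{12479}{2922} + \frac{79}{70} \cdot 334 = - \frac{12479}{2922} + \frac{13193}{35} = \frac{38113181}{102270}$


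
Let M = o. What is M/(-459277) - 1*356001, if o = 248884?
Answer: -163503320161/459277 ≈ -3.5600e+5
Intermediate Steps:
M = 248884
M/(-459277) - 1*356001 = 248884/(-459277) - 1*356001 = 248884*(-1/459277) - 356001 = -248884/459277 - 356001 = -163503320161/459277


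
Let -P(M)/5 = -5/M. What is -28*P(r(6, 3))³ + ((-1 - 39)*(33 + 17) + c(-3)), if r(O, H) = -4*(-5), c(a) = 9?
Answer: -32731/16 ≈ -2045.7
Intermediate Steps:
r(O, H) = 20
P(M) = 25/M (P(M) = -(-25)/M = 25/M)
-28*P(r(6, 3))³ + ((-1 - 39)*(33 + 17) + c(-3)) = -28*(25/20)³ + ((-1 - 39)*(33 + 17) + 9) = -28*(25*(1/20))³ + (-40*50 + 9) = -28*(5/4)³ + (-2000 + 9) = -28*125/64 - 1991 = -875/16 - 1991 = -32731/16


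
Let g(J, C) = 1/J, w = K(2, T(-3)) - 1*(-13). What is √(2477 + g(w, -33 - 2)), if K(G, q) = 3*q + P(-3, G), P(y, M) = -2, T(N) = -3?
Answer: √9910/2 ≈ 49.774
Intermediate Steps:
K(G, q) = -2 + 3*q (K(G, q) = 3*q - 2 = -2 + 3*q)
w = 2 (w = (-2 + 3*(-3)) - 1*(-13) = (-2 - 9) + 13 = -11 + 13 = 2)
√(2477 + g(w, -33 - 2)) = √(2477 + 1/2) = √(2477 + ½) = √(4955/2) = √9910/2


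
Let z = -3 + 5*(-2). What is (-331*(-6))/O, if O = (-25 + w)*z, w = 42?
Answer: -1986/221 ≈ -8.9864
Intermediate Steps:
z = -13 (z = -3 - 10 = -13)
O = -221 (O = (-25 + 42)*(-13) = 17*(-13) = -221)
(-331*(-6))/O = -331*(-6)/(-221) = 1986*(-1/221) = -1986/221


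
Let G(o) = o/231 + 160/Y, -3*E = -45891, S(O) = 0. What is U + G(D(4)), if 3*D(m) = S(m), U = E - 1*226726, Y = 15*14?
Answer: -4439993/21 ≈ -2.1143e+5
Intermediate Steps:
E = 15297 (E = -⅓*(-45891) = 15297)
Y = 210
U = -211429 (U = 15297 - 1*226726 = 15297 - 226726 = -211429)
D(m) = 0 (D(m) = (⅓)*0 = 0)
G(o) = 16/21 + o/231 (G(o) = o/231 + 160/210 = o*(1/231) + 160*(1/210) = o/231 + 16/21 = 16/21 + o/231)
U + G(D(4)) = -211429 + (16/21 + (1/231)*0) = -211429 + (16/21 + 0) = -211429 + 16/21 = -4439993/21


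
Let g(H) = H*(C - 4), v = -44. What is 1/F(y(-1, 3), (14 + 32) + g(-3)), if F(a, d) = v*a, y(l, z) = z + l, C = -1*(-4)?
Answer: -1/88 ≈ -0.011364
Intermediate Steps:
C = 4
y(l, z) = l + z
g(H) = 0 (g(H) = H*(4 - 4) = H*0 = 0)
F(a, d) = -44*a
1/F(y(-1, 3), (14 + 32) + g(-3)) = 1/(-44*(-1 + 3)) = 1/(-44*2) = 1/(-88) = -1/88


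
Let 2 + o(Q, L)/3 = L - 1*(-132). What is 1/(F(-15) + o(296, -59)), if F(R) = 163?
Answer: 1/376 ≈ 0.0026596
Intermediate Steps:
o(Q, L) = 390 + 3*L (o(Q, L) = -6 + 3*(L - 1*(-132)) = -6 + 3*(L + 132) = -6 + 3*(132 + L) = -6 + (396 + 3*L) = 390 + 3*L)
1/(F(-15) + o(296, -59)) = 1/(163 + (390 + 3*(-59))) = 1/(163 + (390 - 177)) = 1/(163 + 213) = 1/376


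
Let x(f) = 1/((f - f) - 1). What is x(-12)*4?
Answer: -4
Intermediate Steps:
x(f) = -1 (x(f) = 1/(0 - 1) = 1/(-1) = -1)
x(-12)*4 = -1*4 = -4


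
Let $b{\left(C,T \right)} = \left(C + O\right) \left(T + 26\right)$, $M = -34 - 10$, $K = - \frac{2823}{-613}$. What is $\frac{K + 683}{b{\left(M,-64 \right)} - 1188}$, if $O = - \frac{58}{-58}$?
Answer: $\frac{210751}{136699} \approx 1.5417$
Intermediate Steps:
$O = 1$ ($O = \left(-58\right) \left(- \frac{1}{58}\right) = 1$)
$K = \frac{2823}{613}$ ($K = \left(-2823\right) \left(- \frac{1}{613}\right) = \frac{2823}{613} \approx 4.6052$)
$M = -44$
$b{\left(C,T \right)} = \left(1 + C\right) \left(26 + T\right)$ ($b{\left(C,T \right)} = \left(C + 1\right) \left(T + 26\right) = \left(1 + C\right) \left(26 + T\right)$)
$\frac{K + 683}{b{\left(M,-64 \right)} - 1188} = \frac{\frac{2823}{613} + 683}{\left(26 - 64 + 26 \left(-44\right) - -2816\right) - 1188} = \frac{421502}{613 \left(\left(26 - 64 - 1144 + 2816\right) - 1188\right)} = \frac{421502}{613 \left(1634 - 1188\right)} = \frac{421502}{613 \cdot 446} = \frac{421502}{613} \cdot \frac{1}{446} = \frac{210751}{136699}$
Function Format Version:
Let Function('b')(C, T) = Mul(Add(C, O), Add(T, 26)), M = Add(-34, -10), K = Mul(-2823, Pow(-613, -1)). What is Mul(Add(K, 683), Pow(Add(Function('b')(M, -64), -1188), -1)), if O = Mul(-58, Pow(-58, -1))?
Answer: Rational(210751, 136699) ≈ 1.5417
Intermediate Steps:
O = 1 (O = Mul(-58, Rational(-1, 58)) = 1)
K = Rational(2823, 613) (K = Mul(-2823, Rational(-1, 613)) = Rational(2823, 613) ≈ 4.6052)
M = -44
Function('b')(C, T) = Mul(Add(1, C), Add(26, T)) (Function('b')(C, T) = Mul(Add(C, 1), Add(T, 26)) = Mul(Add(1, C), Add(26, T)))
Mul(Add(K, 683), Pow(Add(Function('b')(M, -64), -1188), -1)) = Mul(Add(Rational(2823, 613), 683), Pow(Add(Add(26, -64, Mul(26, -44), Mul(-44, -64)), -1188), -1)) = Mul(Rational(421502, 613), Pow(Add(Add(26, -64, -1144, 2816), -1188), -1)) = Mul(Rational(421502, 613), Pow(Add(1634, -1188), -1)) = Mul(Rational(421502, 613), Pow(446, -1)) = Mul(Rational(421502, 613), Rational(1, 446)) = Rational(210751, 136699)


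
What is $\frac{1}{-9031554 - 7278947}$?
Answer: $- \frac{1}{16310501} \approx -6.131 \cdot 10^{-8}$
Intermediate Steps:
$\frac{1}{-9031554 - 7278947} = \frac{1}{-16310501} = - \frac{1}{16310501}$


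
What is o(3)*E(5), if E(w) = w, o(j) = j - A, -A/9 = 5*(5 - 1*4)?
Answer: 240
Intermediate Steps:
A = -45 (A = -45*(5 - 1*4) = -45*(5 - 4) = -45 ≈ -45.000)
o(j) = 45 + j (o(j) = j - 1*(-45) = j + 45 = 45 + j)
o(3)*E(5) = (45 + 3)*5 = 48*5 = 240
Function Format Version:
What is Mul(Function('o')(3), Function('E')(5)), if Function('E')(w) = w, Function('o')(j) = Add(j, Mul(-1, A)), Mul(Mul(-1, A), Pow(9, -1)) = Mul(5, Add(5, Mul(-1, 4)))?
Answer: 240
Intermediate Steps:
A = -45 (A = Mul(-9, Mul(5, Add(5, Mul(-1, 4)))) = Mul(-9, Mul(5, Add(5, -4))) = Mul(-9, Mul(5, 1)) = Mul(-9, 5) = -45)
Function('o')(j) = Add(45, j) (Function('o')(j) = Add(j, Mul(-1, -45)) = Add(j, 45) = Add(45, j))
Mul(Function('o')(3), Function('E')(5)) = Mul(Add(45, 3), 5) = Mul(48, 5) = 240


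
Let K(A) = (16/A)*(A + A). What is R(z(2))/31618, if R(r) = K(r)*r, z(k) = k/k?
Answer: 16/15809 ≈ 0.0010121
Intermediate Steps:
z(k) = 1
K(A) = 32 (K(A) = (16/A)*(2*A) = 32)
R(r) = 32*r
R(z(2))/31618 = (32*1)/31618 = 32*(1/31618) = 16/15809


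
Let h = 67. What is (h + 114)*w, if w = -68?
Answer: -12308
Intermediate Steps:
(h + 114)*w = (67 + 114)*(-68) = 181*(-68) = -12308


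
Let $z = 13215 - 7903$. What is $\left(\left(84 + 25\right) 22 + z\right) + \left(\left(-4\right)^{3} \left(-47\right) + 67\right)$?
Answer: $10785$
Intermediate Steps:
$z = 5312$
$\left(\left(84 + 25\right) 22 + z\right) + \left(\left(-4\right)^{3} \left(-47\right) + 67\right) = \left(\left(84 + 25\right) 22 + 5312\right) + \left(\left(-4\right)^{3} \left(-47\right) + 67\right) = \left(109 \cdot 22 + 5312\right) + \left(\left(-64\right) \left(-47\right) + 67\right) = \left(2398 + 5312\right) + \left(3008 + 67\right) = 7710 + 3075 = 10785$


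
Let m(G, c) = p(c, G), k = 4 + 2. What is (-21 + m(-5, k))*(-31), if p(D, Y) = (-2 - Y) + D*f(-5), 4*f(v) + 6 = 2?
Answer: 744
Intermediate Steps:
f(v) = -1 (f(v) = -3/2 + (¼)*2 = -3/2 + ½ = -1)
k = 6
p(D, Y) = -2 - D - Y (p(D, Y) = (-2 - Y) + D*(-1) = (-2 - Y) - D = -2 - D - Y)
m(G, c) = -2 - G - c (m(G, c) = -2 - c - G = -2 - G - c)
(-21 + m(-5, k))*(-31) = (-21 + (-2 - 1*(-5) - 1*6))*(-31) = (-21 + (-2 + 5 - 6))*(-31) = (-21 - 3)*(-31) = -24*(-31) = 744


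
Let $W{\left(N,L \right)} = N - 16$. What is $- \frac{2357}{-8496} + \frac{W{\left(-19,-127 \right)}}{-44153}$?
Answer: $\frac{104365981}{375123888} \approx 0.27822$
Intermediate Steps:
$W{\left(N,L \right)} = -16 + N$ ($W{\left(N,L \right)} = N - 16 = -16 + N$)
$- \frac{2357}{-8496} + \frac{W{\left(-19,-127 \right)}}{-44153} = - \frac{2357}{-8496} + \frac{-16 - 19}{-44153} = \left(-2357\right) \left(- \frac{1}{8496}\right) - - \frac{35}{44153} = \frac{2357}{8496} + \frac{35}{44153} = \frac{104365981}{375123888}$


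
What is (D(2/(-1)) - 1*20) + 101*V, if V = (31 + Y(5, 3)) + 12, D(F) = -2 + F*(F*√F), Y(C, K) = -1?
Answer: 4220 + 4*I*√2 ≈ 4220.0 + 5.6569*I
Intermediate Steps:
D(F) = -2 + F^(5/2) (D(F) = -2 + F*F^(3/2) = -2 + F^(5/2))
V = 42 (V = (31 - 1) + 12 = 30 + 12 = 42)
(D(2/(-1)) - 1*20) + 101*V = ((-2 + (2/(-1))^(5/2)) - 1*20) + 101*42 = ((-2 + (2*(-1))^(5/2)) - 20) + 4242 = ((-2 + (-2)^(5/2)) - 20) + 4242 = ((-2 + 4*I*√2) - 20) + 4242 = (-22 + 4*I*√2) + 4242 = 4220 + 4*I*√2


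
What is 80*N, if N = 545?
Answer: 43600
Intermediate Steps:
80*N = 80*545 = 43600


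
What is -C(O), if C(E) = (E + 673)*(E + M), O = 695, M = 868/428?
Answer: -102028176/107 ≈ -9.5353e+5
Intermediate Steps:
M = 217/107 (M = 868*(1/428) = 217/107 ≈ 2.0280)
C(E) = (673 + E)*(217/107 + E) (C(E) = (E + 673)*(E + 217/107) = (673 + E)*(217/107 + E))
-C(O) = -(146041/107 + 695² + (72228/107)*695) = -(146041/107 + 483025 + 50198460/107) = -1*102028176/107 = -102028176/107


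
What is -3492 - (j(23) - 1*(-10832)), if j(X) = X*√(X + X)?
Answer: -14324 - 23*√46 ≈ -14480.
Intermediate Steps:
j(X) = √2*X^(3/2) (j(X) = X*√(2*X) = X*(√2*√X) = √2*X^(3/2))
-3492 - (j(23) - 1*(-10832)) = -3492 - (√2*23^(3/2) - 1*(-10832)) = -3492 - (√2*(23*√23) + 10832) = -3492 - (23*√46 + 10832) = -3492 - (10832 + 23*√46) = -3492 + (-10832 - 23*√46) = -14324 - 23*√46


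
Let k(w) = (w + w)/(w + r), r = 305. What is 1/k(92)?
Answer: 397/184 ≈ 2.1576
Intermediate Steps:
k(w) = 2*w/(305 + w) (k(w) = (w + w)/(w + 305) = (2*w)/(305 + w) = 2*w/(305 + w))
1/k(92) = 1/(2*92/(305 + 92)) = 1/(2*92/397) = 1/(2*92*(1/397)) = 1/(184/397) = 397/184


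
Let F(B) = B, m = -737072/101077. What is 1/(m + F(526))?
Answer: 101077/52429430 ≈ 0.0019279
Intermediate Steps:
m = -737072/101077 (m = -737072*1/101077 = -737072/101077 ≈ -7.2922)
1/(m + F(526)) = 1/(-737072/101077 + 526) = 1/(52429430/101077) = 101077/52429430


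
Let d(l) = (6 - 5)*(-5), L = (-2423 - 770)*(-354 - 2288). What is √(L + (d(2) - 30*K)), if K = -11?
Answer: 9*√104151 ≈ 2904.5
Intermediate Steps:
L = 8435906 (L = -3193*(-2642) = 8435906)
d(l) = -5 (d(l) = 1*(-5) = -5)
√(L + (d(2) - 30*K)) = √(8435906 + (-5 - 30*(-11))) = √(8435906 + (-5 + 330)) = √(8435906 + 325) = √8436231 = 9*√104151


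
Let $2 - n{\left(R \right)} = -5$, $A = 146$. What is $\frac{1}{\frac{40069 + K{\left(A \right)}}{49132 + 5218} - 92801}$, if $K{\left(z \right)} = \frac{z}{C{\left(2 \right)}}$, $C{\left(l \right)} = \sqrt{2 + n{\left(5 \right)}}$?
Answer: $- \frac{163050}{15131082697} \approx -1.0776 \cdot 10^{-5}$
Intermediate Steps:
$n{\left(R \right)} = 7$ ($n{\left(R \right)} = 2 - -5 = 2 + 5 = 7$)
$C{\left(l \right)} = 3$ ($C{\left(l \right)} = \sqrt{2 + 7} = \sqrt{9} = 3$)
$K{\left(z \right)} = \frac{z}{3}$
$\frac{1}{\frac{40069 + K{\left(A \right)}}{49132 + 5218} - 92801} = \frac{1}{\frac{40069 + \frac{1}{3} \cdot 146}{49132 + 5218} - 92801} = \frac{1}{\frac{40069 + \frac{146}{3}}{54350} - 92801} = \frac{1}{\frac{120353}{3} \cdot \frac{1}{54350} - 92801} = \frac{1}{\frac{120353}{163050} - 92801} = \frac{1}{- \frac{15131082697}{163050}} = - \frac{163050}{15131082697}$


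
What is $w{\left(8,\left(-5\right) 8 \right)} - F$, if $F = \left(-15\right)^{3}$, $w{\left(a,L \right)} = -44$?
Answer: $3331$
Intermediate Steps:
$F = -3375$
$w{\left(8,\left(-5\right) 8 \right)} - F = -44 - -3375 = -44 + 3375 = 3331$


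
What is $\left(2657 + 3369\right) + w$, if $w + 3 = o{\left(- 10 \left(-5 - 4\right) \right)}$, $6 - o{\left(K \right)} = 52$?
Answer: $5977$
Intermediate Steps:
$o{\left(K \right)} = -46$ ($o{\left(K \right)} = 6 - 52 = -46$)
$w = -49$ ($w = -3 - 46 = -49$)
$\left(2657 + 3369\right) + w = \left(2657 + 3369\right) - 49 = 6026 - 49 = 5977$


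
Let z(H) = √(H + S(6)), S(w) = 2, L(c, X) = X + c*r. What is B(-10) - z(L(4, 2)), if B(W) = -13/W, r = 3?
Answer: -27/10 ≈ -2.7000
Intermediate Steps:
L(c, X) = X + 3*c (L(c, X) = X + c*3 = X + 3*c)
z(H) = √(2 + H) (z(H) = √(H + 2) = √(2 + H))
B(-10) - z(L(4, 2)) = -13/(-10) - √(2 + (2 + 3*4)) = -13*(-⅒) - √(2 + (2 + 12)) = 13/10 - √(2 + 14) = 13/10 - √16 = 13/10 - 1*4 = 13/10 - 4 = -27/10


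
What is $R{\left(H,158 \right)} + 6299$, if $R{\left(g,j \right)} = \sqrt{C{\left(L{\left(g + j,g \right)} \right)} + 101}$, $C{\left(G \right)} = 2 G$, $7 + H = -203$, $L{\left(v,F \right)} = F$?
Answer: $6299 + i \sqrt{319} \approx 6299.0 + 17.861 i$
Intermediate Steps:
$H = -210$ ($H = -7 - 203 = -210$)
$R{\left(g,j \right)} = \sqrt{101 + 2 g}$ ($R{\left(g,j \right)} = \sqrt{2 g + 101} = \sqrt{101 + 2 g}$)
$R{\left(H,158 \right)} + 6299 = \sqrt{101 + 2 \left(-210\right)} + 6299 = \sqrt{101 - 420} + 6299 = \sqrt{-319} + 6299 = i \sqrt{319} + 6299 = 6299 + i \sqrt{319}$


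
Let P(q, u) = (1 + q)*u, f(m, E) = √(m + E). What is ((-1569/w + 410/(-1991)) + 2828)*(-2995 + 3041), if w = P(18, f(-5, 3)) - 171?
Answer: 409714756702/3139807 + 72174*I*√2/1577 ≈ 1.3049e+5 + 64.724*I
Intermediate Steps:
f(m, E) = √(E + m)
P(q, u) = u*(1 + q)
w = -171 + 19*I*√2 (w = √(3 - 5)*(1 + 18) - 171 = √(-2)*19 - 171 = (I*√2)*19 - 171 = 19*I*√2 - 171 = -171 + 19*I*√2 ≈ -171.0 + 26.87*I)
((-1569/w + 410/(-1991)) + 2828)*(-2995 + 3041) = ((-1569/(-171 + 19*I*√2) + 410/(-1991)) + 2828)*(-2995 + 3041) = ((-1569/(-171 + 19*I*√2) + 410*(-1/1991)) + 2828)*46 = ((-1569/(-171 + 19*I*√2) - 410/1991) + 2828)*46 = ((-410/1991 - 1569/(-171 + 19*I*√2)) + 2828)*46 = (5630138/1991 - 1569/(-171 + 19*I*√2))*46 = 258986348/1991 - 72174/(-171 + 19*I*√2)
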